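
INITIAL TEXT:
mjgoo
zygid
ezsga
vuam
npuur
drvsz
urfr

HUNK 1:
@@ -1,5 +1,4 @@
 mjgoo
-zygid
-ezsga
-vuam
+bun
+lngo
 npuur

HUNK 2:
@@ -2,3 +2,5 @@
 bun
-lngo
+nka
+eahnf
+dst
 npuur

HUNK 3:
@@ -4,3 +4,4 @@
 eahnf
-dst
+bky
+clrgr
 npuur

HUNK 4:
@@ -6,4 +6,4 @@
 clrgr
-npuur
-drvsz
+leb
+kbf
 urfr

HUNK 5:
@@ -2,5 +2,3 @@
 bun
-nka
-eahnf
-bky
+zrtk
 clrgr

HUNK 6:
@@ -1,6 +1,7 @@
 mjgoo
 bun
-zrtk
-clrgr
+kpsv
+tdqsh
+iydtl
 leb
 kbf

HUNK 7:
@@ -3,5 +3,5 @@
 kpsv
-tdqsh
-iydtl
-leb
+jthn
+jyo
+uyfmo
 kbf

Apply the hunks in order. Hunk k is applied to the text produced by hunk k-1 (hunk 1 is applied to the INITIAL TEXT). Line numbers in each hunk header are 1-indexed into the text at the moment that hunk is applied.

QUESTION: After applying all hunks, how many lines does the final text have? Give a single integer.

Hunk 1: at line 1 remove [zygid,ezsga,vuam] add [bun,lngo] -> 6 lines: mjgoo bun lngo npuur drvsz urfr
Hunk 2: at line 2 remove [lngo] add [nka,eahnf,dst] -> 8 lines: mjgoo bun nka eahnf dst npuur drvsz urfr
Hunk 3: at line 4 remove [dst] add [bky,clrgr] -> 9 lines: mjgoo bun nka eahnf bky clrgr npuur drvsz urfr
Hunk 4: at line 6 remove [npuur,drvsz] add [leb,kbf] -> 9 lines: mjgoo bun nka eahnf bky clrgr leb kbf urfr
Hunk 5: at line 2 remove [nka,eahnf,bky] add [zrtk] -> 7 lines: mjgoo bun zrtk clrgr leb kbf urfr
Hunk 6: at line 1 remove [zrtk,clrgr] add [kpsv,tdqsh,iydtl] -> 8 lines: mjgoo bun kpsv tdqsh iydtl leb kbf urfr
Hunk 7: at line 3 remove [tdqsh,iydtl,leb] add [jthn,jyo,uyfmo] -> 8 lines: mjgoo bun kpsv jthn jyo uyfmo kbf urfr
Final line count: 8

Answer: 8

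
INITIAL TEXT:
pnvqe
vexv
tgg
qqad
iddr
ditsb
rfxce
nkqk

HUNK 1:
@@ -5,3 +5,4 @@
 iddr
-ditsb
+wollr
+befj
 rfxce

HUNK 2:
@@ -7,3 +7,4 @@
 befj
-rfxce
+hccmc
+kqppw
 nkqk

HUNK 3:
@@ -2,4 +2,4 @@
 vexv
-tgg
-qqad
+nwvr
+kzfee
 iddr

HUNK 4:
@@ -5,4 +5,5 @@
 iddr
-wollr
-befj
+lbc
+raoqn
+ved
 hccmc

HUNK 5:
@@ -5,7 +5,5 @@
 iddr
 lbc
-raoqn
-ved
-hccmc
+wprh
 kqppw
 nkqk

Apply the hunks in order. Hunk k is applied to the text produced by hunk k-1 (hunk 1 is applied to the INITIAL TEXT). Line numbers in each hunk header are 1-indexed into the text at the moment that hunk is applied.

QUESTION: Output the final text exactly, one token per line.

Answer: pnvqe
vexv
nwvr
kzfee
iddr
lbc
wprh
kqppw
nkqk

Derivation:
Hunk 1: at line 5 remove [ditsb] add [wollr,befj] -> 9 lines: pnvqe vexv tgg qqad iddr wollr befj rfxce nkqk
Hunk 2: at line 7 remove [rfxce] add [hccmc,kqppw] -> 10 lines: pnvqe vexv tgg qqad iddr wollr befj hccmc kqppw nkqk
Hunk 3: at line 2 remove [tgg,qqad] add [nwvr,kzfee] -> 10 lines: pnvqe vexv nwvr kzfee iddr wollr befj hccmc kqppw nkqk
Hunk 4: at line 5 remove [wollr,befj] add [lbc,raoqn,ved] -> 11 lines: pnvqe vexv nwvr kzfee iddr lbc raoqn ved hccmc kqppw nkqk
Hunk 5: at line 5 remove [raoqn,ved,hccmc] add [wprh] -> 9 lines: pnvqe vexv nwvr kzfee iddr lbc wprh kqppw nkqk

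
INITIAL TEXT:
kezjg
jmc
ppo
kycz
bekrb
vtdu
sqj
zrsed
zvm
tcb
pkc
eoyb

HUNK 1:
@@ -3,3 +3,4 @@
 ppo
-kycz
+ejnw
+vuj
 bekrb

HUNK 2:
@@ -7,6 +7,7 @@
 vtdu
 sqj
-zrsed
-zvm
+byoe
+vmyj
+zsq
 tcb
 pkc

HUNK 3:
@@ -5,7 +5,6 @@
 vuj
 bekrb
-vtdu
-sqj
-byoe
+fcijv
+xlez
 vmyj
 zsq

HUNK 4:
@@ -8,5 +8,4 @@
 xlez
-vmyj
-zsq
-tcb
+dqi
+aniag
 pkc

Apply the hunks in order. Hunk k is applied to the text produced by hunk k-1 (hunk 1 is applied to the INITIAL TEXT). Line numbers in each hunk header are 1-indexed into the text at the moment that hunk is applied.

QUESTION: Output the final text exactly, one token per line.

Answer: kezjg
jmc
ppo
ejnw
vuj
bekrb
fcijv
xlez
dqi
aniag
pkc
eoyb

Derivation:
Hunk 1: at line 3 remove [kycz] add [ejnw,vuj] -> 13 lines: kezjg jmc ppo ejnw vuj bekrb vtdu sqj zrsed zvm tcb pkc eoyb
Hunk 2: at line 7 remove [zrsed,zvm] add [byoe,vmyj,zsq] -> 14 lines: kezjg jmc ppo ejnw vuj bekrb vtdu sqj byoe vmyj zsq tcb pkc eoyb
Hunk 3: at line 5 remove [vtdu,sqj,byoe] add [fcijv,xlez] -> 13 lines: kezjg jmc ppo ejnw vuj bekrb fcijv xlez vmyj zsq tcb pkc eoyb
Hunk 4: at line 8 remove [vmyj,zsq,tcb] add [dqi,aniag] -> 12 lines: kezjg jmc ppo ejnw vuj bekrb fcijv xlez dqi aniag pkc eoyb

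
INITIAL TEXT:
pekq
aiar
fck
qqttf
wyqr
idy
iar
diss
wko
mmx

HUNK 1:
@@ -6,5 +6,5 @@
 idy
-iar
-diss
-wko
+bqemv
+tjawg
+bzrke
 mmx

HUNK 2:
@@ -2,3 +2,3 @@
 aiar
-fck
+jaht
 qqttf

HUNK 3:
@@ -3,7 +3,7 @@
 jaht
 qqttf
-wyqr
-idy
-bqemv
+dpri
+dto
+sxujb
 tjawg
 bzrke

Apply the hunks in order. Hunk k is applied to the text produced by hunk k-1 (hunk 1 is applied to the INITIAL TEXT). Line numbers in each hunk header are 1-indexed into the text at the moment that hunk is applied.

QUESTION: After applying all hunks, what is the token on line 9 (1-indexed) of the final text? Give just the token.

Hunk 1: at line 6 remove [iar,diss,wko] add [bqemv,tjawg,bzrke] -> 10 lines: pekq aiar fck qqttf wyqr idy bqemv tjawg bzrke mmx
Hunk 2: at line 2 remove [fck] add [jaht] -> 10 lines: pekq aiar jaht qqttf wyqr idy bqemv tjawg bzrke mmx
Hunk 3: at line 3 remove [wyqr,idy,bqemv] add [dpri,dto,sxujb] -> 10 lines: pekq aiar jaht qqttf dpri dto sxujb tjawg bzrke mmx
Final line 9: bzrke

Answer: bzrke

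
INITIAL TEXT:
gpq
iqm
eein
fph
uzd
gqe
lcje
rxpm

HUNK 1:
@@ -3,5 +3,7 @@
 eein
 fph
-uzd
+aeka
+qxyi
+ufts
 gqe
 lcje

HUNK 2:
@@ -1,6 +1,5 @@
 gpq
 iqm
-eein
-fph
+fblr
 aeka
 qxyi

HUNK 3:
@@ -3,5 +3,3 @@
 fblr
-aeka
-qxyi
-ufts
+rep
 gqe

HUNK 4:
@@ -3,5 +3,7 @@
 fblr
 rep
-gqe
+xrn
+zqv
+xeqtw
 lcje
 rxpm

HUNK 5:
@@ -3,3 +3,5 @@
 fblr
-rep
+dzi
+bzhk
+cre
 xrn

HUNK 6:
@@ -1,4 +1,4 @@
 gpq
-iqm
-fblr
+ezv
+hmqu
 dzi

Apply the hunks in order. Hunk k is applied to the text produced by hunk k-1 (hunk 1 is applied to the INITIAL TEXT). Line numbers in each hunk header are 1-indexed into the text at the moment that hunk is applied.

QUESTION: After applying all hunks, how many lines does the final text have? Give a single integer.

Hunk 1: at line 3 remove [uzd] add [aeka,qxyi,ufts] -> 10 lines: gpq iqm eein fph aeka qxyi ufts gqe lcje rxpm
Hunk 2: at line 1 remove [eein,fph] add [fblr] -> 9 lines: gpq iqm fblr aeka qxyi ufts gqe lcje rxpm
Hunk 3: at line 3 remove [aeka,qxyi,ufts] add [rep] -> 7 lines: gpq iqm fblr rep gqe lcje rxpm
Hunk 4: at line 3 remove [gqe] add [xrn,zqv,xeqtw] -> 9 lines: gpq iqm fblr rep xrn zqv xeqtw lcje rxpm
Hunk 5: at line 3 remove [rep] add [dzi,bzhk,cre] -> 11 lines: gpq iqm fblr dzi bzhk cre xrn zqv xeqtw lcje rxpm
Hunk 6: at line 1 remove [iqm,fblr] add [ezv,hmqu] -> 11 lines: gpq ezv hmqu dzi bzhk cre xrn zqv xeqtw lcje rxpm
Final line count: 11

Answer: 11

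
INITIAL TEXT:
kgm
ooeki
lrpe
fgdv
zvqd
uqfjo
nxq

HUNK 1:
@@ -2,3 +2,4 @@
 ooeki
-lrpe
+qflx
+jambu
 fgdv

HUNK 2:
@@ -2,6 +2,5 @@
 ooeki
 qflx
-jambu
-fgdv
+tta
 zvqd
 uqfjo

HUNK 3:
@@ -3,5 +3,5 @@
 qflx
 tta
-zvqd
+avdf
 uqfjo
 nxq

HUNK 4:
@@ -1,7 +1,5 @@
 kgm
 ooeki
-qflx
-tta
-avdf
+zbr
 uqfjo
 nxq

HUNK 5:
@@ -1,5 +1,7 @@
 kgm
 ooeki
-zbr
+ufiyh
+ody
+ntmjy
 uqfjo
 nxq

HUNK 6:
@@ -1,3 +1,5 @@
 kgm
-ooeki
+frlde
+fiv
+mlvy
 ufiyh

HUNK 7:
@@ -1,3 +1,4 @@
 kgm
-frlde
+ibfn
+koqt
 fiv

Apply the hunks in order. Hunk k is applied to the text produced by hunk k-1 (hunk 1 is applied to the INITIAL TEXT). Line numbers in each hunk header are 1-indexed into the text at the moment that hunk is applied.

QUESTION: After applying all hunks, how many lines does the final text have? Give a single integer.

Answer: 10

Derivation:
Hunk 1: at line 2 remove [lrpe] add [qflx,jambu] -> 8 lines: kgm ooeki qflx jambu fgdv zvqd uqfjo nxq
Hunk 2: at line 2 remove [jambu,fgdv] add [tta] -> 7 lines: kgm ooeki qflx tta zvqd uqfjo nxq
Hunk 3: at line 3 remove [zvqd] add [avdf] -> 7 lines: kgm ooeki qflx tta avdf uqfjo nxq
Hunk 4: at line 1 remove [qflx,tta,avdf] add [zbr] -> 5 lines: kgm ooeki zbr uqfjo nxq
Hunk 5: at line 1 remove [zbr] add [ufiyh,ody,ntmjy] -> 7 lines: kgm ooeki ufiyh ody ntmjy uqfjo nxq
Hunk 6: at line 1 remove [ooeki] add [frlde,fiv,mlvy] -> 9 lines: kgm frlde fiv mlvy ufiyh ody ntmjy uqfjo nxq
Hunk 7: at line 1 remove [frlde] add [ibfn,koqt] -> 10 lines: kgm ibfn koqt fiv mlvy ufiyh ody ntmjy uqfjo nxq
Final line count: 10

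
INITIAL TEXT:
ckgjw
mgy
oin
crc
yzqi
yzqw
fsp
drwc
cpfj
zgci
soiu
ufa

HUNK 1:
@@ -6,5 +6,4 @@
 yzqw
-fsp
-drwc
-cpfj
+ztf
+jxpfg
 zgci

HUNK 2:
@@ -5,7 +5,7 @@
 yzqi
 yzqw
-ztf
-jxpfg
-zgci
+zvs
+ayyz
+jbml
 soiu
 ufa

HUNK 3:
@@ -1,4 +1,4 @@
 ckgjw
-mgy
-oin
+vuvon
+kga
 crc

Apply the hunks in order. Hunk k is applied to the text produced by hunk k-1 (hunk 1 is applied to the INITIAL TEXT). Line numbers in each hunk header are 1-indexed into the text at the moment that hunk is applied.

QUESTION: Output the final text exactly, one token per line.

Answer: ckgjw
vuvon
kga
crc
yzqi
yzqw
zvs
ayyz
jbml
soiu
ufa

Derivation:
Hunk 1: at line 6 remove [fsp,drwc,cpfj] add [ztf,jxpfg] -> 11 lines: ckgjw mgy oin crc yzqi yzqw ztf jxpfg zgci soiu ufa
Hunk 2: at line 5 remove [ztf,jxpfg,zgci] add [zvs,ayyz,jbml] -> 11 lines: ckgjw mgy oin crc yzqi yzqw zvs ayyz jbml soiu ufa
Hunk 3: at line 1 remove [mgy,oin] add [vuvon,kga] -> 11 lines: ckgjw vuvon kga crc yzqi yzqw zvs ayyz jbml soiu ufa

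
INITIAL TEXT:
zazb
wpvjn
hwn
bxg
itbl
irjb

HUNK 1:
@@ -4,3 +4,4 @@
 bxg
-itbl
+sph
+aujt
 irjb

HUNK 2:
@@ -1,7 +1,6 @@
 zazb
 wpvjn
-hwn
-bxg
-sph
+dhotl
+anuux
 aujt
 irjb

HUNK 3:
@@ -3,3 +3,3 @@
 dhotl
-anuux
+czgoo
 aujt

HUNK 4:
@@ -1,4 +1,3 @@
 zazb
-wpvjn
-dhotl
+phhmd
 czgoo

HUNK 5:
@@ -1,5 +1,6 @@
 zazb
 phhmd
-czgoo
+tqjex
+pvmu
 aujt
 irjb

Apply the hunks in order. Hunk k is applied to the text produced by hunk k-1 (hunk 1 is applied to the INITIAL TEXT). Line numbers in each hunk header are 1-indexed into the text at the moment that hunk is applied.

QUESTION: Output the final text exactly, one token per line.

Hunk 1: at line 4 remove [itbl] add [sph,aujt] -> 7 lines: zazb wpvjn hwn bxg sph aujt irjb
Hunk 2: at line 1 remove [hwn,bxg,sph] add [dhotl,anuux] -> 6 lines: zazb wpvjn dhotl anuux aujt irjb
Hunk 3: at line 3 remove [anuux] add [czgoo] -> 6 lines: zazb wpvjn dhotl czgoo aujt irjb
Hunk 4: at line 1 remove [wpvjn,dhotl] add [phhmd] -> 5 lines: zazb phhmd czgoo aujt irjb
Hunk 5: at line 1 remove [czgoo] add [tqjex,pvmu] -> 6 lines: zazb phhmd tqjex pvmu aujt irjb

Answer: zazb
phhmd
tqjex
pvmu
aujt
irjb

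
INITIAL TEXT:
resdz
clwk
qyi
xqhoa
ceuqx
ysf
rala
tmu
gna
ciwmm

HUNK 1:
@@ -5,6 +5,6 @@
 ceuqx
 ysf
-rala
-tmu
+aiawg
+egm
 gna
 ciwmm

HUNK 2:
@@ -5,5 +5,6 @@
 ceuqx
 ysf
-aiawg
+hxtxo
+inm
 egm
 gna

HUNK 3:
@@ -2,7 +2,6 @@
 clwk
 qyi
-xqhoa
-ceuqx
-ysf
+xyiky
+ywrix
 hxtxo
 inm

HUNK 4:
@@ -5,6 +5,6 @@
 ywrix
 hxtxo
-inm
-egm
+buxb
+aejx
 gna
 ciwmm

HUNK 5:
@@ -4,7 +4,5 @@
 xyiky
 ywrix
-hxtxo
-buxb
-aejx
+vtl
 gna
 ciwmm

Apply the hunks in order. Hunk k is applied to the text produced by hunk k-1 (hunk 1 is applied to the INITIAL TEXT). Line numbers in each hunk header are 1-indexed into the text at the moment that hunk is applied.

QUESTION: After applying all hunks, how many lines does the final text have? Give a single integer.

Answer: 8

Derivation:
Hunk 1: at line 5 remove [rala,tmu] add [aiawg,egm] -> 10 lines: resdz clwk qyi xqhoa ceuqx ysf aiawg egm gna ciwmm
Hunk 2: at line 5 remove [aiawg] add [hxtxo,inm] -> 11 lines: resdz clwk qyi xqhoa ceuqx ysf hxtxo inm egm gna ciwmm
Hunk 3: at line 2 remove [xqhoa,ceuqx,ysf] add [xyiky,ywrix] -> 10 lines: resdz clwk qyi xyiky ywrix hxtxo inm egm gna ciwmm
Hunk 4: at line 5 remove [inm,egm] add [buxb,aejx] -> 10 lines: resdz clwk qyi xyiky ywrix hxtxo buxb aejx gna ciwmm
Hunk 5: at line 4 remove [hxtxo,buxb,aejx] add [vtl] -> 8 lines: resdz clwk qyi xyiky ywrix vtl gna ciwmm
Final line count: 8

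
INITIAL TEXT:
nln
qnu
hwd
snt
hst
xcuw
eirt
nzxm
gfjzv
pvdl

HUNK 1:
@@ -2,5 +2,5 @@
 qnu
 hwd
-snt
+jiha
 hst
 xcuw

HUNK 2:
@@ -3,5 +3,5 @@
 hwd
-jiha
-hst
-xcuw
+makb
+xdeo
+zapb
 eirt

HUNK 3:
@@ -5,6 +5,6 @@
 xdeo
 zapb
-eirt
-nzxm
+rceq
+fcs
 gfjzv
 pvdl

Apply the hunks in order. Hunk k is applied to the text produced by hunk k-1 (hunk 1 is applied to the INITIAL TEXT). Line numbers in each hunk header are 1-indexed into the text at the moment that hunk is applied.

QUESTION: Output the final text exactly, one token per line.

Hunk 1: at line 2 remove [snt] add [jiha] -> 10 lines: nln qnu hwd jiha hst xcuw eirt nzxm gfjzv pvdl
Hunk 2: at line 3 remove [jiha,hst,xcuw] add [makb,xdeo,zapb] -> 10 lines: nln qnu hwd makb xdeo zapb eirt nzxm gfjzv pvdl
Hunk 3: at line 5 remove [eirt,nzxm] add [rceq,fcs] -> 10 lines: nln qnu hwd makb xdeo zapb rceq fcs gfjzv pvdl

Answer: nln
qnu
hwd
makb
xdeo
zapb
rceq
fcs
gfjzv
pvdl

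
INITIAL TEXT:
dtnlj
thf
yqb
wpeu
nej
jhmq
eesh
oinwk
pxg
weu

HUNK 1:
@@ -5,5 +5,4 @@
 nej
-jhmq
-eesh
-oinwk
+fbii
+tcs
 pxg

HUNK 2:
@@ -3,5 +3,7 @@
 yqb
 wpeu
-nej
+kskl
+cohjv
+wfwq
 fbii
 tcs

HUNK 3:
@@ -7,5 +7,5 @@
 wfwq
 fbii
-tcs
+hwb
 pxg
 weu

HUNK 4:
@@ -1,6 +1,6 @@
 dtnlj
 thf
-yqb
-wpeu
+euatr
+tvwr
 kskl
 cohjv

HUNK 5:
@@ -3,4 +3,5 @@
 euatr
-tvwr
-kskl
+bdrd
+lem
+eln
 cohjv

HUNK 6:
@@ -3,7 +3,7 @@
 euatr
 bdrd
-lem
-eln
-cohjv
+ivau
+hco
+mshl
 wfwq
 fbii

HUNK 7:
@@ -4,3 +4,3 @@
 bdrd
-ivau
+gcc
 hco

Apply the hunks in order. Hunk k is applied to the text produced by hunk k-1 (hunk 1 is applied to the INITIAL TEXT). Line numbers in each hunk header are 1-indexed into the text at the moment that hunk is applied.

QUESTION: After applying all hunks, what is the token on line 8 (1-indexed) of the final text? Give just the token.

Hunk 1: at line 5 remove [jhmq,eesh,oinwk] add [fbii,tcs] -> 9 lines: dtnlj thf yqb wpeu nej fbii tcs pxg weu
Hunk 2: at line 3 remove [nej] add [kskl,cohjv,wfwq] -> 11 lines: dtnlj thf yqb wpeu kskl cohjv wfwq fbii tcs pxg weu
Hunk 3: at line 7 remove [tcs] add [hwb] -> 11 lines: dtnlj thf yqb wpeu kskl cohjv wfwq fbii hwb pxg weu
Hunk 4: at line 1 remove [yqb,wpeu] add [euatr,tvwr] -> 11 lines: dtnlj thf euatr tvwr kskl cohjv wfwq fbii hwb pxg weu
Hunk 5: at line 3 remove [tvwr,kskl] add [bdrd,lem,eln] -> 12 lines: dtnlj thf euatr bdrd lem eln cohjv wfwq fbii hwb pxg weu
Hunk 6: at line 3 remove [lem,eln,cohjv] add [ivau,hco,mshl] -> 12 lines: dtnlj thf euatr bdrd ivau hco mshl wfwq fbii hwb pxg weu
Hunk 7: at line 4 remove [ivau] add [gcc] -> 12 lines: dtnlj thf euatr bdrd gcc hco mshl wfwq fbii hwb pxg weu
Final line 8: wfwq

Answer: wfwq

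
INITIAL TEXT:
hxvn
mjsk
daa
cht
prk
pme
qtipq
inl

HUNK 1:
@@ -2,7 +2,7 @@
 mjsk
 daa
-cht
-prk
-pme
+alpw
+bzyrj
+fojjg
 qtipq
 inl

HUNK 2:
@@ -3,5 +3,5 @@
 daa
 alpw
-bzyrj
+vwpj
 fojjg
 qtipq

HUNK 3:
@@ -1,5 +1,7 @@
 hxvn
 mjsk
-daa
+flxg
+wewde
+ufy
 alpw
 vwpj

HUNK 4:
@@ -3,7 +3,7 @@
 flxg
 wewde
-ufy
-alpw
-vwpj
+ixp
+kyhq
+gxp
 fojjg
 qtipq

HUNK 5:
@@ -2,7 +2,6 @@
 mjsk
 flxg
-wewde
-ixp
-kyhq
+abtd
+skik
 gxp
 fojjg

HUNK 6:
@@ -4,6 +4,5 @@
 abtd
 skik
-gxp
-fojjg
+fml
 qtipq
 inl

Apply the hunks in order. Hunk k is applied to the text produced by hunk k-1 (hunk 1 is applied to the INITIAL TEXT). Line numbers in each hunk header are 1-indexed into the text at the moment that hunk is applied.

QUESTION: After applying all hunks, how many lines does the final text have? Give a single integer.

Answer: 8

Derivation:
Hunk 1: at line 2 remove [cht,prk,pme] add [alpw,bzyrj,fojjg] -> 8 lines: hxvn mjsk daa alpw bzyrj fojjg qtipq inl
Hunk 2: at line 3 remove [bzyrj] add [vwpj] -> 8 lines: hxvn mjsk daa alpw vwpj fojjg qtipq inl
Hunk 3: at line 1 remove [daa] add [flxg,wewde,ufy] -> 10 lines: hxvn mjsk flxg wewde ufy alpw vwpj fojjg qtipq inl
Hunk 4: at line 3 remove [ufy,alpw,vwpj] add [ixp,kyhq,gxp] -> 10 lines: hxvn mjsk flxg wewde ixp kyhq gxp fojjg qtipq inl
Hunk 5: at line 2 remove [wewde,ixp,kyhq] add [abtd,skik] -> 9 lines: hxvn mjsk flxg abtd skik gxp fojjg qtipq inl
Hunk 6: at line 4 remove [gxp,fojjg] add [fml] -> 8 lines: hxvn mjsk flxg abtd skik fml qtipq inl
Final line count: 8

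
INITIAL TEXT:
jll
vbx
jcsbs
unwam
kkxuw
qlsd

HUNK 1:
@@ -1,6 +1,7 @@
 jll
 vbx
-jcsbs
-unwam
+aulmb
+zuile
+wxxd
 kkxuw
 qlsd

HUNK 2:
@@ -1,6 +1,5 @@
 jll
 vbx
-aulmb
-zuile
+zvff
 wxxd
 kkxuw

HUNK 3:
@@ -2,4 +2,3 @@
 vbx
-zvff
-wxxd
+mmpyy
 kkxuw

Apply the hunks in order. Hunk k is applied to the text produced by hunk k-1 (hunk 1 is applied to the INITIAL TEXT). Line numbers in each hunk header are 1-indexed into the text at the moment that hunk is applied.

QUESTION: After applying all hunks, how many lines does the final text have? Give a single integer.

Answer: 5

Derivation:
Hunk 1: at line 1 remove [jcsbs,unwam] add [aulmb,zuile,wxxd] -> 7 lines: jll vbx aulmb zuile wxxd kkxuw qlsd
Hunk 2: at line 1 remove [aulmb,zuile] add [zvff] -> 6 lines: jll vbx zvff wxxd kkxuw qlsd
Hunk 3: at line 2 remove [zvff,wxxd] add [mmpyy] -> 5 lines: jll vbx mmpyy kkxuw qlsd
Final line count: 5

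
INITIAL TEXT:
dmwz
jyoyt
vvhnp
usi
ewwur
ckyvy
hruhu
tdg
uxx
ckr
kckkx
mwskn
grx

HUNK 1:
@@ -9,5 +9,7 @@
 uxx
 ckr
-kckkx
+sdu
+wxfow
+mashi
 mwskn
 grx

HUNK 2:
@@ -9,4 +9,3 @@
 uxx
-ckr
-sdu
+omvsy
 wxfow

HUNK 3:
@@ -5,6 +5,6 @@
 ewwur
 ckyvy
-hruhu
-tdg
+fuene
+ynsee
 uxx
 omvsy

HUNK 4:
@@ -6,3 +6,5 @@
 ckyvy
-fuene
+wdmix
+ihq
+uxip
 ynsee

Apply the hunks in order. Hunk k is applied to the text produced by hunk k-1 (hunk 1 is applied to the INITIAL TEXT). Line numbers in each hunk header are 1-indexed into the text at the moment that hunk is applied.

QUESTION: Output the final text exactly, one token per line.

Answer: dmwz
jyoyt
vvhnp
usi
ewwur
ckyvy
wdmix
ihq
uxip
ynsee
uxx
omvsy
wxfow
mashi
mwskn
grx

Derivation:
Hunk 1: at line 9 remove [kckkx] add [sdu,wxfow,mashi] -> 15 lines: dmwz jyoyt vvhnp usi ewwur ckyvy hruhu tdg uxx ckr sdu wxfow mashi mwskn grx
Hunk 2: at line 9 remove [ckr,sdu] add [omvsy] -> 14 lines: dmwz jyoyt vvhnp usi ewwur ckyvy hruhu tdg uxx omvsy wxfow mashi mwskn grx
Hunk 3: at line 5 remove [hruhu,tdg] add [fuene,ynsee] -> 14 lines: dmwz jyoyt vvhnp usi ewwur ckyvy fuene ynsee uxx omvsy wxfow mashi mwskn grx
Hunk 4: at line 6 remove [fuene] add [wdmix,ihq,uxip] -> 16 lines: dmwz jyoyt vvhnp usi ewwur ckyvy wdmix ihq uxip ynsee uxx omvsy wxfow mashi mwskn grx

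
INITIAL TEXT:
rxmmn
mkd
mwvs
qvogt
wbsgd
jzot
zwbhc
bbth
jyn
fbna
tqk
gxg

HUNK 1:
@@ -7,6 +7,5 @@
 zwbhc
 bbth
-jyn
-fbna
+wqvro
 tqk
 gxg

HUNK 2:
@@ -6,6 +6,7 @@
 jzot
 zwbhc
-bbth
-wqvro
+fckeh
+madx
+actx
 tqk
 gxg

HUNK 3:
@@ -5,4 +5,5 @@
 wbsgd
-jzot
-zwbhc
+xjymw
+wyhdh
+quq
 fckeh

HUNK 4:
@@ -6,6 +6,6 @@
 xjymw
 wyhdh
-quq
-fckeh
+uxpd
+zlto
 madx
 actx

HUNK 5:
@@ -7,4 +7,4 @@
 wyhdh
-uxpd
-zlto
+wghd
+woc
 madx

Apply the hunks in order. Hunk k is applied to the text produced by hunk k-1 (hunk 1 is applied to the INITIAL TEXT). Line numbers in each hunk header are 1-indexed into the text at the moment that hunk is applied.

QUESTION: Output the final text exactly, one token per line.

Answer: rxmmn
mkd
mwvs
qvogt
wbsgd
xjymw
wyhdh
wghd
woc
madx
actx
tqk
gxg

Derivation:
Hunk 1: at line 7 remove [jyn,fbna] add [wqvro] -> 11 lines: rxmmn mkd mwvs qvogt wbsgd jzot zwbhc bbth wqvro tqk gxg
Hunk 2: at line 6 remove [bbth,wqvro] add [fckeh,madx,actx] -> 12 lines: rxmmn mkd mwvs qvogt wbsgd jzot zwbhc fckeh madx actx tqk gxg
Hunk 3: at line 5 remove [jzot,zwbhc] add [xjymw,wyhdh,quq] -> 13 lines: rxmmn mkd mwvs qvogt wbsgd xjymw wyhdh quq fckeh madx actx tqk gxg
Hunk 4: at line 6 remove [quq,fckeh] add [uxpd,zlto] -> 13 lines: rxmmn mkd mwvs qvogt wbsgd xjymw wyhdh uxpd zlto madx actx tqk gxg
Hunk 5: at line 7 remove [uxpd,zlto] add [wghd,woc] -> 13 lines: rxmmn mkd mwvs qvogt wbsgd xjymw wyhdh wghd woc madx actx tqk gxg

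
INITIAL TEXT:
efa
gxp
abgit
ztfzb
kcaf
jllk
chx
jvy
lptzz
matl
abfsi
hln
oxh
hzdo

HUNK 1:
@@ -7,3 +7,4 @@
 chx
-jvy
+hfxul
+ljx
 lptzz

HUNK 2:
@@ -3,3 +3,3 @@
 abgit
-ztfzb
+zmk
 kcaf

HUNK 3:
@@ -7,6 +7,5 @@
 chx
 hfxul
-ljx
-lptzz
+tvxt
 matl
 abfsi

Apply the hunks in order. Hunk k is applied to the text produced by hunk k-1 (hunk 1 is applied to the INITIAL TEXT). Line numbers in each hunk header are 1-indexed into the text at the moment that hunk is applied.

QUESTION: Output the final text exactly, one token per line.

Hunk 1: at line 7 remove [jvy] add [hfxul,ljx] -> 15 lines: efa gxp abgit ztfzb kcaf jllk chx hfxul ljx lptzz matl abfsi hln oxh hzdo
Hunk 2: at line 3 remove [ztfzb] add [zmk] -> 15 lines: efa gxp abgit zmk kcaf jllk chx hfxul ljx lptzz matl abfsi hln oxh hzdo
Hunk 3: at line 7 remove [ljx,lptzz] add [tvxt] -> 14 lines: efa gxp abgit zmk kcaf jllk chx hfxul tvxt matl abfsi hln oxh hzdo

Answer: efa
gxp
abgit
zmk
kcaf
jllk
chx
hfxul
tvxt
matl
abfsi
hln
oxh
hzdo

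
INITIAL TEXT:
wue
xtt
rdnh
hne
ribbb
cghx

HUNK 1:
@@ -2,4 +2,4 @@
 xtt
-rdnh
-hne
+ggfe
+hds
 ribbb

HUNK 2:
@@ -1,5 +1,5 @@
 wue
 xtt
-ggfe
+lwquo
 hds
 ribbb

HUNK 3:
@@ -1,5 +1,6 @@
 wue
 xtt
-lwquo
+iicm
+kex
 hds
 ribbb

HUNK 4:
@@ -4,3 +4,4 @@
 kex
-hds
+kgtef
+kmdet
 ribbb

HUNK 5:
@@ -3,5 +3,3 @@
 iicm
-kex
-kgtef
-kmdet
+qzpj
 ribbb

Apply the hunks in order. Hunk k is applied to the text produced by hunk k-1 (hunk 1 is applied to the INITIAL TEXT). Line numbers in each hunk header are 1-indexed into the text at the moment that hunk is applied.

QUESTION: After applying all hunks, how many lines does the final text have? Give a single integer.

Hunk 1: at line 2 remove [rdnh,hne] add [ggfe,hds] -> 6 lines: wue xtt ggfe hds ribbb cghx
Hunk 2: at line 1 remove [ggfe] add [lwquo] -> 6 lines: wue xtt lwquo hds ribbb cghx
Hunk 3: at line 1 remove [lwquo] add [iicm,kex] -> 7 lines: wue xtt iicm kex hds ribbb cghx
Hunk 4: at line 4 remove [hds] add [kgtef,kmdet] -> 8 lines: wue xtt iicm kex kgtef kmdet ribbb cghx
Hunk 5: at line 3 remove [kex,kgtef,kmdet] add [qzpj] -> 6 lines: wue xtt iicm qzpj ribbb cghx
Final line count: 6

Answer: 6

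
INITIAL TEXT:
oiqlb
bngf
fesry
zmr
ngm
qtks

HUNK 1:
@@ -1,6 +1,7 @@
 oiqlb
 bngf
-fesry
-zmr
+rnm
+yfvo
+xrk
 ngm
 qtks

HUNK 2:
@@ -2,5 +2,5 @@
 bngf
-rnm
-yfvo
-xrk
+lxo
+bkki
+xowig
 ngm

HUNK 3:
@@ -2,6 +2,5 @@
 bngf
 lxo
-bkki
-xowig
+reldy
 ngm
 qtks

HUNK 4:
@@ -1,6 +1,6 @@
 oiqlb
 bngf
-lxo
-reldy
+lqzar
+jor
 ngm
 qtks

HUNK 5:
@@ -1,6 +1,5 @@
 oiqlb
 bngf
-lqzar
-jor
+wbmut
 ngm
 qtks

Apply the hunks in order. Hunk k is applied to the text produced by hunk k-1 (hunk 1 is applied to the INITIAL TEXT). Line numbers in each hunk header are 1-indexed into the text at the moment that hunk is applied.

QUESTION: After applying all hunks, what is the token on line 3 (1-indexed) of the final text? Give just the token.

Hunk 1: at line 1 remove [fesry,zmr] add [rnm,yfvo,xrk] -> 7 lines: oiqlb bngf rnm yfvo xrk ngm qtks
Hunk 2: at line 2 remove [rnm,yfvo,xrk] add [lxo,bkki,xowig] -> 7 lines: oiqlb bngf lxo bkki xowig ngm qtks
Hunk 3: at line 2 remove [bkki,xowig] add [reldy] -> 6 lines: oiqlb bngf lxo reldy ngm qtks
Hunk 4: at line 1 remove [lxo,reldy] add [lqzar,jor] -> 6 lines: oiqlb bngf lqzar jor ngm qtks
Hunk 5: at line 1 remove [lqzar,jor] add [wbmut] -> 5 lines: oiqlb bngf wbmut ngm qtks
Final line 3: wbmut

Answer: wbmut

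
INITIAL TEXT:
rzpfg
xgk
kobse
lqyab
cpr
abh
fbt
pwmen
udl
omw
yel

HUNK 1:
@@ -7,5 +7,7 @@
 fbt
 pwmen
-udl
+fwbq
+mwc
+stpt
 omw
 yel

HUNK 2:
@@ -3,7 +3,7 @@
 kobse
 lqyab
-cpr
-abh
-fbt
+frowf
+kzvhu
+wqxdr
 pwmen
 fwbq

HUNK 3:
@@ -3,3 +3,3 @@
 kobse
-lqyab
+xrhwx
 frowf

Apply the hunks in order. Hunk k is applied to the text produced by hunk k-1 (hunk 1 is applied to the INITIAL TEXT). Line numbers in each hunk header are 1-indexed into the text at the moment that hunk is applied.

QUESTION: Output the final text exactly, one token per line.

Hunk 1: at line 7 remove [udl] add [fwbq,mwc,stpt] -> 13 lines: rzpfg xgk kobse lqyab cpr abh fbt pwmen fwbq mwc stpt omw yel
Hunk 2: at line 3 remove [cpr,abh,fbt] add [frowf,kzvhu,wqxdr] -> 13 lines: rzpfg xgk kobse lqyab frowf kzvhu wqxdr pwmen fwbq mwc stpt omw yel
Hunk 3: at line 3 remove [lqyab] add [xrhwx] -> 13 lines: rzpfg xgk kobse xrhwx frowf kzvhu wqxdr pwmen fwbq mwc stpt omw yel

Answer: rzpfg
xgk
kobse
xrhwx
frowf
kzvhu
wqxdr
pwmen
fwbq
mwc
stpt
omw
yel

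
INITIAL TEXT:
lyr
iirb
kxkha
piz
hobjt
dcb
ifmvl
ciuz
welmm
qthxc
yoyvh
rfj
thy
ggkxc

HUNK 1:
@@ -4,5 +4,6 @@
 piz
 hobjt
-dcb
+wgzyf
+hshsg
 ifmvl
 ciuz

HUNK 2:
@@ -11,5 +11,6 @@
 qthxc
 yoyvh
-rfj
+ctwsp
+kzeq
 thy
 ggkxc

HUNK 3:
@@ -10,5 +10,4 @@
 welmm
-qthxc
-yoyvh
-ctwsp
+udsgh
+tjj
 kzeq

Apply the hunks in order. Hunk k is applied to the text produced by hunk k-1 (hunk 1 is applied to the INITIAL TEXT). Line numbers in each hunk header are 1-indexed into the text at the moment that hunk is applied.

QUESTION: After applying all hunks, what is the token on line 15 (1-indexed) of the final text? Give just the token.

Answer: ggkxc

Derivation:
Hunk 1: at line 4 remove [dcb] add [wgzyf,hshsg] -> 15 lines: lyr iirb kxkha piz hobjt wgzyf hshsg ifmvl ciuz welmm qthxc yoyvh rfj thy ggkxc
Hunk 2: at line 11 remove [rfj] add [ctwsp,kzeq] -> 16 lines: lyr iirb kxkha piz hobjt wgzyf hshsg ifmvl ciuz welmm qthxc yoyvh ctwsp kzeq thy ggkxc
Hunk 3: at line 10 remove [qthxc,yoyvh,ctwsp] add [udsgh,tjj] -> 15 lines: lyr iirb kxkha piz hobjt wgzyf hshsg ifmvl ciuz welmm udsgh tjj kzeq thy ggkxc
Final line 15: ggkxc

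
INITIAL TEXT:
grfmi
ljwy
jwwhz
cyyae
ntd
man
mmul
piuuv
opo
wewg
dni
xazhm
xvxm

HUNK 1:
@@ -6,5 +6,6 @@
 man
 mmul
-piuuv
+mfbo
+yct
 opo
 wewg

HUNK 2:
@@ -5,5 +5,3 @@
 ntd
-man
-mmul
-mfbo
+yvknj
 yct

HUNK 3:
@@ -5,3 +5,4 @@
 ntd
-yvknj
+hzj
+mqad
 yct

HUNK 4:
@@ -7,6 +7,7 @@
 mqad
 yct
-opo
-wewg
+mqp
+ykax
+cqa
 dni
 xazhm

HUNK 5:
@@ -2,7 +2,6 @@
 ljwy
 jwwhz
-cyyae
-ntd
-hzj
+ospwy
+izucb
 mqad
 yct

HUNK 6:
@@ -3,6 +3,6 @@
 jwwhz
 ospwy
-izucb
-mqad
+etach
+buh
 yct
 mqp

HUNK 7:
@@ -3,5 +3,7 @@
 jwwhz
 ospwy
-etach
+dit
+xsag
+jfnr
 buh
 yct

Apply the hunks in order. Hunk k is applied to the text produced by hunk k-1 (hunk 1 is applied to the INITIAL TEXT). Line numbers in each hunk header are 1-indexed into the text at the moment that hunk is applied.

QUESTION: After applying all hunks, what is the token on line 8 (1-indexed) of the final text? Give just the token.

Answer: buh

Derivation:
Hunk 1: at line 6 remove [piuuv] add [mfbo,yct] -> 14 lines: grfmi ljwy jwwhz cyyae ntd man mmul mfbo yct opo wewg dni xazhm xvxm
Hunk 2: at line 5 remove [man,mmul,mfbo] add [yvknj] -> 12 lines: grfmi ljwy jwwhz cyyae ntd yvknj yct opo wewg dni xazhm xvxm
Hunk 3: at line 5 remove [yvknj] add [hzj,mqad] -> 13 lines: grfmi ljwy jwwhz cyyae ntd hzj mqad yct opo wewg dni xazhm xvxm
Hunk 4: at line 7 remove [opo,wewg] add [mqp,ykax,cqa] -> 14 lines: grfmi ljwy jwwhz cyyae ntd hzj mqad yct mqp ykax cqa dni xazhm xvxm
Hunk 5: at line 2 remove [cyyae,ntd,hzj] add [ospwy,izucb] -> 13 lines: grfmi ljwy jwwhz ospwy izucb mqad yct mqp ykax cqa dni xazhm xvxm
Hunk 6: at line 3 remove [izucb,mqad] add [etach,buh] -> 13 lines: grfmi ljwy jwwhz ospwy etach buh yct mqp ykax cqa dni xazhm xvxm
Hunk 7: at line 3 remove [etach] add [dit,xsag,jfnr] -> 15 lines: grfmi ljwy jwwhz ospwy dit xsag jfnr buh yct mqp ykax cqa dni xazhm xvxm
Final line 8: buh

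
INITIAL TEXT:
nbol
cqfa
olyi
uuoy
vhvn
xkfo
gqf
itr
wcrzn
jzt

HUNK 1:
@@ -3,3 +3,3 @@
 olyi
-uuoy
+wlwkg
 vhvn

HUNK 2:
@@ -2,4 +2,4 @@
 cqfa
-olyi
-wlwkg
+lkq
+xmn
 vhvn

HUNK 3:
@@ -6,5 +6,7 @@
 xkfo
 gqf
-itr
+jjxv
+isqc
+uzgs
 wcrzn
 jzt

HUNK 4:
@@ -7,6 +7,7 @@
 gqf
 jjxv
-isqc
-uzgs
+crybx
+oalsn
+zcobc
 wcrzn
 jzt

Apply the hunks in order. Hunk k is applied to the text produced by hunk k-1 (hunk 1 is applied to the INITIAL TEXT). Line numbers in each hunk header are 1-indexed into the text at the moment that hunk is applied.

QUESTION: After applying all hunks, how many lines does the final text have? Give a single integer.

Hunk 1: at line 3 remove [uuoy] add [wlwkg] -> 10 lines: nbol cqfa olyi wlwkg vhvn xkfo gqf itr wcrzn jzt
Hunk 2: at line 2 remove [olyi,wlwkg] add [lkq,xmn] -> 10 lines: nbol cqfa lkq xmn vhvn xkfo gqf itr wcrzn jzt
Hunk 3: at line 6 remove [itr] add [jjxv,isqc,uzgs] -> 12 lines: nbol cqfa lkq xmn vhvn xkfo gqf jjxv isqc uzgs wcrzn jzt
Hunk 4: at line 7 remove [isqc,uzgs] add [crybx,oalsn,zcobc] -> 13 lines: nbol cqfa lkq xmn vhvn xkfo gqf jjxv crybx oalsn zcobc wcrzn jzt
Final line count: 13

Answer: 13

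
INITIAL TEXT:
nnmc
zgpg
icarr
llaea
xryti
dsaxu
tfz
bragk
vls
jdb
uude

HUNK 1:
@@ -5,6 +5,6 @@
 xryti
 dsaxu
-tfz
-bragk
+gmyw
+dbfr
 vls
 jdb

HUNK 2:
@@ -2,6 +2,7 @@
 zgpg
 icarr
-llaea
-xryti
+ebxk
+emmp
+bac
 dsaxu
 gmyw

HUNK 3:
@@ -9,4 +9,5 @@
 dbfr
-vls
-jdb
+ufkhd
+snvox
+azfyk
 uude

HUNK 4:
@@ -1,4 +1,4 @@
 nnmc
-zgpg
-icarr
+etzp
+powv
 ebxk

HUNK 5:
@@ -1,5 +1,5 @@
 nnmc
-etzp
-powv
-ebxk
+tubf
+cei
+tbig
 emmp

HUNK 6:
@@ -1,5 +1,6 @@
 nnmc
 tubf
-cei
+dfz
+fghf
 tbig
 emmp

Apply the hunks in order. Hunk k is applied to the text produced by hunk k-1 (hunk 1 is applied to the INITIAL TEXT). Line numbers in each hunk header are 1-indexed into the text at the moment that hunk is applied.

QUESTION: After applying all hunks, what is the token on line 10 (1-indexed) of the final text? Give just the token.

Answer: dbfr

Derivation:
Hunk 1: at line 5 remove [tfz,bragk] add [gmyw,dbfr] -> 11 lines: nnmc zgpg icarr llaea xryti dsaxu gmyw dbfr vls jdb uude
Hunk 2: at line 2 remove [llaea,xryti] add [ebxk,emmp,bac] -> 12 lines: nnmc zgpg icarr ebxk emmp bac dsaxu gmyw dbfr vls jdb uude
Hunk 3: at line 9 remove [vls,jdb] add [ufkhd,snvox,azfyk] -> 13 lines: nnmc zgpg icarr ebxk emmp bac dsaxu gmyw dbfr ufkhd snvox azfyk uude
Hunk 4: at line 1 remove [zgpg,icarr] add [etzp,powv] -> 13 lines: nnmc etzp powv ebxk emmp bac dsaxu gmyw dbfr ufkhd snvox azfyk uude
Hunk 5: at line 1 remove [etzp,powv,ebxk] add [tubf,cei,tbig] -> 13 lines: nnmc tubf cei tbig emmp bac dsaxu gmyw dbfr ufkhd snvox azfyk uude
Hunk 6: at line 1 remove [cei] add [dfz,fghf] -> 14 lines: nnmc tubf dfz fghf tbig emmp bac dsaxu gmyw dbfr ufkhd snvox azfyk uude
Final line 10: dbfr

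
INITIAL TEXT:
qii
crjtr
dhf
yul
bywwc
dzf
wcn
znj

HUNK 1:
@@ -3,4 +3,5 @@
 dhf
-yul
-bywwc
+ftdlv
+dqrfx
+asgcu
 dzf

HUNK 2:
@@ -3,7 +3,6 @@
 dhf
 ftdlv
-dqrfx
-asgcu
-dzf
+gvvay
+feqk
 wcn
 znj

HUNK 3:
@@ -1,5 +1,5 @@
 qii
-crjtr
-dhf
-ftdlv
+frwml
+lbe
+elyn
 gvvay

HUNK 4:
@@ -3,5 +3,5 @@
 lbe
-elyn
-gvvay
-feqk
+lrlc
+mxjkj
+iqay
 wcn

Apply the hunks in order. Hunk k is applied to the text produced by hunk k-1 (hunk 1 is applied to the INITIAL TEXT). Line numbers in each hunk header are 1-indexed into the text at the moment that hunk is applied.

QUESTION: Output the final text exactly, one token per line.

Answer: qii
frwml
lbe
lrlc
mxjkj
iqay
wcn
znj

Derivation:
Hunk 1: at line 3 remove [yul,bywwc] add [ftdlv,dqrfx,asgcu] -> 9 lines: qii crjtr dhf ftdlv dqrfx asgcu dzf wcn znj
Hunk 2: at line 3 remove [dqrfx,asgcu,dzf] add [gvvay,feqk] -> 8 lines: qii crjtr dhf ftdlv gvvay feqk wcn znj
Hunk 3: at line 1 remove [crjtr,dhf,ftdlv] add [frwml,lbe,elyn] -> 8 lines: qii frwml lbe elyn gvvay feqk wcn znj
Hunk 4: at line 3 remove [elyn,gvvay,feqk] add [lrlc,mxjkj,iqay] -> 8 lines: qii frwml lbe lrlc mxjkj iqay wcn znj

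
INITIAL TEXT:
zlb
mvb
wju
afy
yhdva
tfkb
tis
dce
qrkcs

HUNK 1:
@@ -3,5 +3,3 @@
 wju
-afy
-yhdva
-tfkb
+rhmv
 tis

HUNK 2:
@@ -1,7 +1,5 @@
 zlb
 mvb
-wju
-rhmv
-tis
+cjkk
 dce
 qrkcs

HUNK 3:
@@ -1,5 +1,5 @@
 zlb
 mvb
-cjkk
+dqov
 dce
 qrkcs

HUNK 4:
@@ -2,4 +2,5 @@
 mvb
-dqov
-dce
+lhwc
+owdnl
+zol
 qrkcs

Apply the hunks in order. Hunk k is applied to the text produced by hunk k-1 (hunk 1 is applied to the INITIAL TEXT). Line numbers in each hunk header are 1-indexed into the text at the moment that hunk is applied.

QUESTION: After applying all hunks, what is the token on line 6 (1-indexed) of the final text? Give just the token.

Hunk 1: at line 3 remove [afy,yhdva,tfkb] add [rhmv] -> 7 lines: zlb mvb wju rhmv tis dce qrkcs
Hunk 2: at line 1 remove [wju,rhmv,tis] add [cjkk] -> 5 lines: zlb mvb cjkk dce qrkcs
Hunk 3: at line 1 remove [cjkk] add [dqov] -> 5 lines: zlb mvb dqov dce qrkcs
Hunk 4: at line 2 remove [dqov,dce] add [lhwc,owdnl,zol] -> 6 lines: zlb mvb lhwc owdnl zol qrkcs
Final line 6: qrkcs

Answer: qrkcs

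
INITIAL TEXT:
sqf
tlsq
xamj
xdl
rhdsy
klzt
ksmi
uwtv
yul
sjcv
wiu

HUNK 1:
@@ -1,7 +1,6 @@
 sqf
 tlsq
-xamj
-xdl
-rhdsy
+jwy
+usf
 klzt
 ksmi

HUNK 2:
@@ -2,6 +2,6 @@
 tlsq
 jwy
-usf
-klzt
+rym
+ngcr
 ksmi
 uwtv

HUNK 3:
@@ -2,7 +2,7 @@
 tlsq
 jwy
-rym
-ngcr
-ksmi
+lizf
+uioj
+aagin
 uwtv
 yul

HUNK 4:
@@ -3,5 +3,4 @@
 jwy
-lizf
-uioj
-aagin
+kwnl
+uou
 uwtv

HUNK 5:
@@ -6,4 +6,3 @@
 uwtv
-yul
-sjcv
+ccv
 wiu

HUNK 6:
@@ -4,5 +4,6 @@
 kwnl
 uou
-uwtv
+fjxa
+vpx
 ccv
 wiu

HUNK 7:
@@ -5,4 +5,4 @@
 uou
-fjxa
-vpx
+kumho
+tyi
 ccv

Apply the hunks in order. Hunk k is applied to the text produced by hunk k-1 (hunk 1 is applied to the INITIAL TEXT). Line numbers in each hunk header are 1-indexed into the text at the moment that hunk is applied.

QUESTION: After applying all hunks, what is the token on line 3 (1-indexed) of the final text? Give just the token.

Hunk 1: at line 1 remove [xamj,xdl,rhdsy] add [jwy,usf] -> 10 lines: sqf tlsq jwy usf klzt ksmi uwtv yul sjcv wiu
Hunk 2: at line 2 remove [usf,klzt] add [rym,ngcr] -> 10 lines: sqf tlsq jwy rym ngcr ksmi uwtv yul sjcv wiu
Hunk 3: at line 2 remove [rym,ngcr,ksmi] add [lizf,uioj,aagin] -> 10 lines: sqf tlsq jwy lizf uioj aagin uwtv yul sjcv wiu
Hunk 4: at line 3 remove [lizf,uioj,aagin] add [kwnl,uou] -> 9 lines: sqf tlsq jwy kwnl uou uwtv yul sjcv wiu
Hunk 5: at line 6 remove [yul,sjcv] add [ccv] -> 8 lines: sqf tlsq jwy kwnl uou uwtv ccv wiu
Hunk 6: at line 4 remove [uwtv] add [fjxa,vpx] -> 9 lines: sqf tlsq jwy kwnl uou fjxa vpx ccv wiu
Hunk 7: at line 5 remove [fjxa,vpx] add [kumho,tyi] -> 9 lines: sqf tlsq jwy kwnl uou kumho tyi ccv wiu
Final line 3: jwy

Answer: jwy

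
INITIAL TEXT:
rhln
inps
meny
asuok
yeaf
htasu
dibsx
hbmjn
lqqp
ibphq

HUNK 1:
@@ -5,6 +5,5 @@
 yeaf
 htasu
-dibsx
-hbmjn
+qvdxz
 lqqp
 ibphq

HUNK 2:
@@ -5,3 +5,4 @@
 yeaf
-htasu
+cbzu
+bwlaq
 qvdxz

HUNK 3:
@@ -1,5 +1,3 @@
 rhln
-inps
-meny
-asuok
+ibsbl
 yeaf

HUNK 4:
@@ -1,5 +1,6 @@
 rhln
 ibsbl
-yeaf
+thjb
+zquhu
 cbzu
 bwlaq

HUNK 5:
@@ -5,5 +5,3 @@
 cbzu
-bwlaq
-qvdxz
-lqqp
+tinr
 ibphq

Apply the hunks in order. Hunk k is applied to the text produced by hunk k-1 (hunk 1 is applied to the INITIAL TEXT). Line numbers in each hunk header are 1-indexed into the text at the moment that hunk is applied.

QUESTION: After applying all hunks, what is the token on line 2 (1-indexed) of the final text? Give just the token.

Answer: ibsbl

Derivation:
Hunk 1: at line 5 remove [dibsx,hbmjn] add [qvdxz] -> 9 lines: rhln inps meny asuok yeaf htasu qvdxz lqqp ibphq
Hunk 2: at line 5 remove [htasu] add [cbzu,bwlaq] -> 10 lines: rhln inps meny asuok yeaf cbzu bwlaq qvdxz lqqp ibphq
Hunk 3: at line 1 remove [inps,meny,asuok] add [ibsbl] -> 8 lines: rhln ibsbl yeaf cbzu bwlaq qvdxz lqqp ibphq
Hunk 4: at line 1 remove [yeaf] add [thjb,zquhu] -> 9 lines: rhln ibsbl thjb zquhu cbzu bwlaq qvdxz lqqp ibphq
Hunk 5: at line 5 remove [bwlaq,qvdxz,lqqp] add [tinr] -> 7 lines: rhln ibsbl thjb zquhu cbzu tinr ibphq
Final line 2: ibsbl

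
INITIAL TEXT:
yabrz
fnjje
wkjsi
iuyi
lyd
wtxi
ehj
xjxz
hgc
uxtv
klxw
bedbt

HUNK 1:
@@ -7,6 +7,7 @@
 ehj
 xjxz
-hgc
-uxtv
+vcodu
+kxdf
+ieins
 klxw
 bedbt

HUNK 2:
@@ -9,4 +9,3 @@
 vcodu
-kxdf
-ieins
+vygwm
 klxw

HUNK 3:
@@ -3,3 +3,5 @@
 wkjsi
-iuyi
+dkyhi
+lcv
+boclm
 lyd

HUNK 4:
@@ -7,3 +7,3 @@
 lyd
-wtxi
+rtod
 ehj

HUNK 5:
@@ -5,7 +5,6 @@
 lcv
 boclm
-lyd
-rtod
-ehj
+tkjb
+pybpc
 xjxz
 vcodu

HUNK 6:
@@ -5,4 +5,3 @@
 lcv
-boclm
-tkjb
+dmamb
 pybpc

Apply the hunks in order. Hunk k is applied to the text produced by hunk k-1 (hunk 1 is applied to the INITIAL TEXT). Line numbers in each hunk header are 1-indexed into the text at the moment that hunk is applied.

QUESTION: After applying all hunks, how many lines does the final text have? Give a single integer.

Hunk 1: at line 7 remove [hgc,uxtv] add [vcodu,kxdf,ieins] -> 13 lines: yabrz fnjje wkjsi iuyi lyd wtxi ehj xjxz vcodu kxdf ieins klxw bedbt
Hunk 2: at line 9 remove [kxdf,ieins] add [vygwm] -> 12 lines: yabrz fnjje wkjsi iuyi lyd wtxi ehj xjxz vcodu vygwm klxw bedbt
Hunk 3: at line 3 remove [iuyi] add [dkyhi,lcv,boclm] -> 14 lines: yabrz fnjje wkjsi dkyhi lcv boclm lyd wtxi ehj xjxz vcodu vygwm klxw bedbt
Hunk 4: at line 7 remove [wtxi] add [rtod] -> 14 lines: yabrz fnjje wkjsi dkyhi lcv boclm lyd rtod ehj xjxz vcodu vygwm klxw bedbt
Hunk 5: at line 5 remove [lyd,rtod,ehj] add [tkjb,pybpc] -> 13 lines: yabrz fnjje wkjsi dkyhi lcv boclm tkjb pybpc xjxz vcodu vygwm klxw bedbt
Hunk 6: at line 5 remove [boclm,tkjb] add [dmamb] -> 12 lines: yabrz fnjje wkjsi dkyhi lcv dmamb pybpc xjxz vcodu vygwm klxw bedbt
Final line count: 12

Answer: 12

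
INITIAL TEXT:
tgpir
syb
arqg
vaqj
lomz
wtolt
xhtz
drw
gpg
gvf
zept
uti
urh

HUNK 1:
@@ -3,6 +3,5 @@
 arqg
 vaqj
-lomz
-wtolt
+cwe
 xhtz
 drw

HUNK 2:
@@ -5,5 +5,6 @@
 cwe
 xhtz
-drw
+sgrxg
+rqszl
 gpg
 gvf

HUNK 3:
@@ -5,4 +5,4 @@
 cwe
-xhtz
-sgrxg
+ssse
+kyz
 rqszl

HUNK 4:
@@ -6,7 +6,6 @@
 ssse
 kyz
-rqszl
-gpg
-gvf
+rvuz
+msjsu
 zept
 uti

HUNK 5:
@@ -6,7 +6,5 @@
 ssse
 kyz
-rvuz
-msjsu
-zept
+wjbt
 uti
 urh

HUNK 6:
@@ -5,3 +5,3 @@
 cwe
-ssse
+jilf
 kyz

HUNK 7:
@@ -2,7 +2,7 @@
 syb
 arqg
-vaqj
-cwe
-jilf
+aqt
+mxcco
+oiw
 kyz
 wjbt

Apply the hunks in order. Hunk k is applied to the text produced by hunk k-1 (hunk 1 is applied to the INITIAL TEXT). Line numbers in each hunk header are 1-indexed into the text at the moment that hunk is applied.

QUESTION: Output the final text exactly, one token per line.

Answer: tgpir
syb
arqg
aqt
mxcco
oiw
kyz
wjbt
uti
urh

Derivation:
Hunk 1: at line 3 remove [lomz,wtolt] add [cwe] -> 12 lines: tgpir syb arqg vaqj cwe xhtz drw gpg gvf zept uti urh
Hunk 2: at line 5 remove [drw] add [sgrxg,rqszl] -> 13 lines: tgpir syb arqg vaqj cwe xhtz sgrxg rqszl gpg gvf zept uti urh
Hunk 3: at line 5 remove [xhtz,sgrxg] add [ssse,kyz] -> 13 lines: tgpir syb arqg vaqj cwe ssse kyz rqszl gpg gvf zept uti urh
Hunk 4: at line 6 remove [rqszl,gpg,gvf] add [rvuz,msjsu] -> 12 lines: tgpir syb arqg vaqj cwe ssse kyz rvuz msjsu zept uti urh
Hunk 5: at line 6 remove [rvuz,msjsu,zept] add [wjbt] -> 10 lines: tgpir syb arqg vaqj cwe ssse kyz wjbt uti urh
Hunk 6: at line 5 remove [ssse] add [jilf] -> 10 lines: tgpir syb arqg vaqj cwe jilf kyz wjbt uti urh
Hunk 7: at line 2 remove [vaqj,cwe,jilf] add [aqt,mxcco,oiw] -> 10 lines: tgpir syb arqg aqt mxcco oiw kyz wjbt uti urh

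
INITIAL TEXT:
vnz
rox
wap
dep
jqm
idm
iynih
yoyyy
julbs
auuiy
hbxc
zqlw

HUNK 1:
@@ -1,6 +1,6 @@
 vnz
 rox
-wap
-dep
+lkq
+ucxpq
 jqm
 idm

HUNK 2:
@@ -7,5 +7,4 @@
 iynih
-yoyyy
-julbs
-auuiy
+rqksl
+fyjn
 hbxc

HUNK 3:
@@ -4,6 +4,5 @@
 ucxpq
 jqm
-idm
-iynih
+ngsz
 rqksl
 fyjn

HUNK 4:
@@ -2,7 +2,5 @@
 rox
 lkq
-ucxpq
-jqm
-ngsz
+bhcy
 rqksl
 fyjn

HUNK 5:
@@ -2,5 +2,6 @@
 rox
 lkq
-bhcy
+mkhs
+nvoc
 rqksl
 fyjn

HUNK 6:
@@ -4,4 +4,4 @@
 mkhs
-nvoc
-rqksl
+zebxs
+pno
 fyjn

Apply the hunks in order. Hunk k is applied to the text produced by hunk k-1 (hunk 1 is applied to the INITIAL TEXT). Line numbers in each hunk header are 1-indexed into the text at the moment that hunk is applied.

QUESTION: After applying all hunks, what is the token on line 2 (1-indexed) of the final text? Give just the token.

Answer: rox

Derivation:
Hunk 1: at line 1 remove [wap,dep] add [lkq,ucxpq] -> 12 lines: vnz rox lkq ucxpq jqm idm iynih yoyyy julbs auuiy hbxc zqlw
Hunk 2: at line 7 remove [yoyyy,julbs,auuiy] add [rqksl,fyjn] -> 11 lines: vnz rox lkq ucxpq jqm idm iynih rqksl fyjn hbxc zqlw
Hunk 3: at line 4 remove [idm,iynih] add [ngsz] -> 10 lines: vnz rox lkq ucxpq jqm ngsz rqksl fyjn hbxc zqlw
Hunk 4: at line 2 remove [ucxpq,jqm,ngsz] add [bhcy] -> 8 lines: vnz rox lkq bhcy rqksl fyjn hbxc zqlw
Hunk 5: at line 2 remove [bhcy] add [mkhs,nvoc] -> 9 lines: vnz rox lkq mkhs nvoc rqksl fyjn hbxc zqlw
Hunk 6: at line 4 remove [nvoc,rqksl] add [zebxs,pno] -> 9 lines: vnz rox lkq mkhs zebxs pno fyjn hbxc zqlw
Final line 2: rox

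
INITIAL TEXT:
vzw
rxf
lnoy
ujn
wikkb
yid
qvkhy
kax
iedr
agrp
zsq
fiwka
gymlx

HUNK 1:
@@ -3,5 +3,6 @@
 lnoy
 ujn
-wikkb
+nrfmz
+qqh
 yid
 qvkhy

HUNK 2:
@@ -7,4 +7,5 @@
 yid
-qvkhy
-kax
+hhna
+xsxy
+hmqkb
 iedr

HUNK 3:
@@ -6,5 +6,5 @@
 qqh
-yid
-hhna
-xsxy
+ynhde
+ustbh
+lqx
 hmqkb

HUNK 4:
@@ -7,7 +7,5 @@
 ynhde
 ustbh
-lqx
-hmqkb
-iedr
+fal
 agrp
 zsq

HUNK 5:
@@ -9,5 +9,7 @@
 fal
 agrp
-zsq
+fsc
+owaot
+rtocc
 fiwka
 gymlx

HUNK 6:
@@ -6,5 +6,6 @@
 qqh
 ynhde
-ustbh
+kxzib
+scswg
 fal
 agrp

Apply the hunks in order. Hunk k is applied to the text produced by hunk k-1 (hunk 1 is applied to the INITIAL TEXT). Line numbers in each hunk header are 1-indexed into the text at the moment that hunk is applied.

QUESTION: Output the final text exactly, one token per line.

Answer: vzw
rxf
lnoy
ujn
nrfmz
qqh
ynhde
kxzib
scswg
fal
agrp
fsc
owaot
rtocc
fiwka
gymlx

Derivation:
Hunk 1: at line 3 remove [wikkb] add [nrfmz,qqh] -> 14 lines: vzw rxf lnoy ujn nrfmz qqh yid qvkhy kax iedr agrp zsq fiwka gymlx
Hunk 2: at line 7 remove [qvkhy,kax] add [hhna,xsxy,hmqkb] -> 15 lines: vzw rxf lnoy ujn nrfmz qqh yid hhna xsxy hmqkb iedr agrp zsq fiwka gymlx
Hunk 3: at line 6 remove [yid,hhna,xsxy] add [ynhde,ustbh,lqx] -> 15 lines: vzw rxf lnoy ujn nrfmz qqh ynhde ustbh lqx hmqkb iedr agrp zsq fiwka gymlx
Hunk 4: at line 7 remove [lqx,hmqkb,iedr] add [fal] -> 13 lines: vzw rxf lnoy ujn nrfmz qqh ynhde ustbh fal agrp zsq fiwka gymlx
Hunk 5: at line 9 remove [zsq] add [fsc,owaot,rtocc] -> 15 lines: vzw rxf lnoy ujn nrfmz qqh ynhde ustbh fal agrp fsc owaot rtocc fiwka gymlx
Hunk 6: at line 6 remove [ustbh] add [kxzib,scswg] -> 16 lines: vzw rxf lnoy ujn nrfmz qqh ynhde kxzib scswg fal agrp fsc owaot rtocc fiwka gymlx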